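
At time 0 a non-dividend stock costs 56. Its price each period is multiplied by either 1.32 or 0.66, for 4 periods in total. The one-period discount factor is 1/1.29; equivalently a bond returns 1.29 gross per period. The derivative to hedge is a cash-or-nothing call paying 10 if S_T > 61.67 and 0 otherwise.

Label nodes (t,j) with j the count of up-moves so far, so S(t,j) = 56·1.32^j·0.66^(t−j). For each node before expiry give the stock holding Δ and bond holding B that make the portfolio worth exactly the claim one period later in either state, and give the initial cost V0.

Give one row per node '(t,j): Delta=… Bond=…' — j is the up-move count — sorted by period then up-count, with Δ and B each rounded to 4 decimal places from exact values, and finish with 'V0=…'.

(0,0): Delta=0.0157 Bond=2.6921
(1,0): Delta=0.2245 Bond=-4.2445
(1,1): Delta=0.0107 Bond=3.8402
(2,0): Delta=0.0000 Bond=0.0000
(2,1): Delta=0.2298 Bond=-5.7361
(2,2): Delta=0.0055 Bond=5.4630
(3,0): Delta=0.0000 Bond=0.0000
(3,1): Delta=0.0000 Bond=0.0000
(3,2): Delta=0.2353 Bond=-7.7519
(3,3): Delta=0.0000 Bond=7.7519
V0=3.5690

No-arbitrage ⇒ martingale measure with p* = (R−d)/(u−d) = 0.9545.
Terminal payoffs: V(4,0)=0.0000, V(4,1)=0.0000, V(4,2)=0.0000, V(4,3)=10.0000, V(4,4)=10.0000
(3,0): S=16.0998. Δ = (V_up−V_dn)/(S_up−S_dn) = (0.0000−0.0000)/(21.2517−10.6259) = 0.0000. V = [p*·0.0000 + (1−p*)·0.0000]/1.29 = 0.0000. B = V − Δ·S = 0.0000.
(3,1): S=32.1996. Δ = (V_up−V_dn)/(S_up−S_dn) = (0.0000−0.0000)/(42.5034−21.2517) = 0.0000. V = [p*·0.0000 + (1−p*)·0.0000]/1.29 = 0.0000. B = V − Δ·S = 0.0000.
(3,2): S=64.3991. Δ = (V_up−V_dn)/(S_up−S_dn) = (10.0000−0.0000)/(85.0068−42.5034) = 0.2353. V = [p*·10.0000 + (1−p*)·0.0000]/1.29 = 7.3996. B = V − Δ·S = -7.7519.
(3,3): S=128.7982. Δ = (V_up−V_dn)/(S_up−S_dn) = (10.0000−10.0000)/(170.0136−85.0068) = 0.0000. V = [p*·10.0000 + (1−p*)·10.0000]/1.29 = 7.7519. B = V − Δ·S = 7.7519.
(2,0): S=24.3936. Δ = (V_up−V_dn)/(S_up−S_dn) = (0.0000−0.0000)/(32.1996−16.0998) = 0.0000. V = [p*·0.0000 + (1−p*)·0.0000]/1.29 = 0.0000. B = V − Δ·S = 0.0000.
(2,1): S=48.7872. Δ = (V_up−V_dn)/(S_up−S_dn) = (7.3996−0.0000)/(64.3991−32.1996) = 0.2298. V = [p*·7.3996 + (1−p*)·0.0000]/1.29 = 5.4754. B = V − Δ·S = -5.7361.
(2,2): S=97.5744. Δ = (V_up−V_dn)/(S_up−S_dn) = (7.7519−7.3996)/(128.7982−64.3991) = 0.0055. V = [p*·7.7519 + (1−p*)·7.3996]/1.29 = 5.9968. B = V − Δ·S = 5.4630.
(1,0): S=36.9600. Δ = (V_up−V_dn)/(S_up−S_dn) = (5.4754−0.0000)/(48.7872−24.3936) = 0.2245. V = [p*·5.4754 + (1−p*)·0.0000]/1.29 = 4.0515. B = V − Δ·S = -4.2445.
(1,1): S=73.9200. Δ = (V_up−V_dn)/(S_up−S_dn) = (5.9968−5.4754)/(97.5744−48.7872) = 0.0107. V = [p*·5.9968 + (1−p*)·5.4754]/1.29 = 4.6303. B = V − Δ·S = 3.8402.
(0,0): S=56.0000. Δ = (V_up−V_dn)/(S_up−S_dn) = (4.6303−4.0515)/(73.9200−36.9600) = 0.0157. V = [p*·4.6303 + (1−p*)·4.0515]/1.29 = 3.5690. B = V − Δ·S = 2.6921.
Root portfolio cost Δ·56+B reproduces V0=3.5690.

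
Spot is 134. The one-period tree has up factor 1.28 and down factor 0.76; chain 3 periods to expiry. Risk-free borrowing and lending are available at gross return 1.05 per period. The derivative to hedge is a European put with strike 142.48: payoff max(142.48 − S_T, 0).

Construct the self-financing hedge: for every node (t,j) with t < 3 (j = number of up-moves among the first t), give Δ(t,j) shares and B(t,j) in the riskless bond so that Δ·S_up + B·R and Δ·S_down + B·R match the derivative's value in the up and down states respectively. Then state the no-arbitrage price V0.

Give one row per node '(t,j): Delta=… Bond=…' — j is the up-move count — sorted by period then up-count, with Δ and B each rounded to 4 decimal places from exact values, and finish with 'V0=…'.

(0,0): Delta=-0.3813 Bond=69.6172
(1,0): Delta=-0.7555 Bond=111.2131
(1,1): Delta=-0.2050 Bond=42.8689
(2,0): Delta=-1.0000 Bond=135.6952
(2,1): Delta=-0.6404 Bond=101.7671
(2,2): Delta=0.0000 Bond=0.0000
V0=18.5273

Under the risk-neutral measure, an up-move has probability p* = (R−d)/(u−d) = 0.5577 and values discount at R = 1.05.
Terminal values V(3,·): V(3,0)=83.6572, V(3,1)=43.4100, V(3,2)=0.0000, V(3,3)=0.0000
  t=2,j=0: stock 77.3984 → up 99.0700 (V=43.4100), down 58.8228 (V=83.6572). Price 58.2968; hedge Δ=-1.0000, bond B=135.6952.
  t=2,j=1: stock 130.3552 → up 166.8547 (V=0.0000), down 99.0700 (V=43.4100). Price 18.2863; hedge Δ=-0.6404, bond B=101.7671.
  t=2,j=2: stock 219.5456 → up 281.0184 (V=0.0000), down 166.8547 (V=0.0000). Price 0.0000; hedge Δ=0.0000, bond B=0.0000.
  t=1,j=0: stock 101.8400 → up 130.3552 (V=18.2863), down 77.3984 (V=58.2968). Price 34.2698; hedge Δ=-0.7555, bond B=111.2131.
  t=1,j=1: stock 171.5200 → up 219.5456 (V=0.0000), down 130.3552 (V=18.2863). Price 7.7030; hedge Δ=-0.2050, bond B=42.8689.
  t=0,j=0: stock 134.0000 → up 171.5200 (V=7.7030), down 101.8400 (V=34.2698). Price 18.5273; hedge Δ=-0.3813, bond B=69.6172.
Each (Δ,B) replicates both successor values, so the strategy is self-financing and V0 is arbitrage-free.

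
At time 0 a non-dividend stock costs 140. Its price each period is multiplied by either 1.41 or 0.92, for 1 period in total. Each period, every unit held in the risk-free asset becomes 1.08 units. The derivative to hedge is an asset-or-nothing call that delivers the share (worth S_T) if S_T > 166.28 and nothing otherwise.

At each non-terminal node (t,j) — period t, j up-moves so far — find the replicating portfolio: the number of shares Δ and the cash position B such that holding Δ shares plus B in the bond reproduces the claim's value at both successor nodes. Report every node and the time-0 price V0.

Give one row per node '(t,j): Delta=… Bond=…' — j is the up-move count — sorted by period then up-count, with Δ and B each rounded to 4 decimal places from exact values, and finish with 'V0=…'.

(0,0): Delta=2.8776 Bond=-343.1746
V0=59.6825

Risk-neutral probability p* = (R−d)/(u−d) = (1.08−0.92)/(1.41−0.92) = 0.3265.
Terminal values V(1,·): V(1,0)=0.0000, V(1,1)=197.4000
(0,0): S=140.0000. Δ = (V_up−V_dn)/(S_up−S_dn) = (197.4000−0.0000)/(197.4000−128.8000) = 2.8776. V = [p*·197.4000 + (1−p*)·0.0000]/1.08 = 59.6825. B = V − Δ·S = -343.1746.
The time-0 hedge costs 59.6825, which is the no-arbitrage price.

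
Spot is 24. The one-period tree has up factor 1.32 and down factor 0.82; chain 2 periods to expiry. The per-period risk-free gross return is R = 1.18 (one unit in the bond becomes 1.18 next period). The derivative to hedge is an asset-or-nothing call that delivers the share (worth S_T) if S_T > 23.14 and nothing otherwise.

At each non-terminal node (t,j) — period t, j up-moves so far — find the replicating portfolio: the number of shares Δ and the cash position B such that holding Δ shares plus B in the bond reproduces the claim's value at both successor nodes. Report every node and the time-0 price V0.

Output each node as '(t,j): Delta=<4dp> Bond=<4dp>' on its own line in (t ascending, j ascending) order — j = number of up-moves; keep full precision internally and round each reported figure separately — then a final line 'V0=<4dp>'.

Risk-neutral probability p* = (R−d)/(u−d) = (1.18−0.82)/(1.32−0.82) = 0.7200.
Terminal values V(2,·): V(2,0)=0.0000, V(2,1)=25.9776, V(2,2)=41.8176
(1,0): S=19.6800. Δ = (V_up−V_dn)/(S_up−S_dn) = (25.9776−0.0000)/(25.9776−16.1376) = 2.6400. V = [p*·25.9776 + (1−p*)·0.0000]/1.18 = 15.8507. B = V − Δ·S = -36.1045.
(1,1): S=31.6800. Δ = (V_up−V_dn)/(S_up−S_dn) = (41.8176−25.9776)/(41.8176−25.9776) = 1.0000. V = [p*·41.8176 + (1−p*)·25.9776]/1.18 = 31.6800. B = V − Δ·S = 0.0000.
(0,0): S=24.0000. Δ = (V_up−V_dn)/(S_up−S_dn) = (31.6800−15.8507)/(31.6800−19.6800) = 1.3191. V = [p*·31.6800 + (1−p*)·15.8507]/1.18 = 23.0914. B = V − Δ·S = -8.5672.
Each (Δ,B) replicates both successor values, so the strategy is self-financing and V0 is arbitrage-free.

(0,0): Delta=1.3191 Bond=-8.5672
(1,0): Delta=2.6400 Bond=-36.1045
(1,1): Delta=1.0000 Bond=0.0000
V0=23.0914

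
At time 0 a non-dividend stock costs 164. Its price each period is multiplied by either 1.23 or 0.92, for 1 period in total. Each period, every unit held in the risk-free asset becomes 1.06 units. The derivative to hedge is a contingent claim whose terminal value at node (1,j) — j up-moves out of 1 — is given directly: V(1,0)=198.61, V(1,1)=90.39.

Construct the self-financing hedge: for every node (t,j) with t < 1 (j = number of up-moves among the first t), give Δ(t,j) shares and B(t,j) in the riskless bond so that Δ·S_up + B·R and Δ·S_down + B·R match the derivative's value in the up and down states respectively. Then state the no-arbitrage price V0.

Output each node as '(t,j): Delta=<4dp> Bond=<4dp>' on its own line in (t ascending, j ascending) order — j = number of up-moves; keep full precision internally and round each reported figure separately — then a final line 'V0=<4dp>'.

Under the risk-neutral measure, an up-move has probability p* = (R−d)/(u−d) = 0.4516 and values discount at R = 1.06.
At expiry t=1: V(1,0)=198.6100, V(1,1)=90.3900
  t=0,j=0: stock 164.0000 → up 201.7200 (V=90.3900), down 150.8800 (V=198.6100). Price 141.2608; hedge Δ=-2.1286, bond B=490.3576.
Each (Δ,B) replicates both successor values, so the strategy is self-financing and V0 is arbitrage-free.

(0,0): Delta=-2.1286 Bond=490.3576
V0=141.2608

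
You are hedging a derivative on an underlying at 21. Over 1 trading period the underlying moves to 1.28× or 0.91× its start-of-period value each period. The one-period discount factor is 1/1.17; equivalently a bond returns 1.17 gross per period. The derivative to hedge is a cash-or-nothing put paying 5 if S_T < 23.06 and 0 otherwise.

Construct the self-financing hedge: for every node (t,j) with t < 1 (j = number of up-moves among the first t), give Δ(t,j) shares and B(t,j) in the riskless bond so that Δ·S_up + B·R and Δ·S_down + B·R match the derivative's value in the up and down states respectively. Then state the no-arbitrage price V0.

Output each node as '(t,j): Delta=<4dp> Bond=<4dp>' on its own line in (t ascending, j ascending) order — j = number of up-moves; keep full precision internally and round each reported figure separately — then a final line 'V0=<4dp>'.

Since d<R<u, set p* = (R−d)/(u−d) = 0.7027; price each node as the discounted p*-expectation of its children.
Payoff layer (t=1): V(1,0)=5.0000, V(1,1)=0.0000
(0,0): S=21.0000. Δ = (V_up−V_dn)/(S_up−S_dn) = (0.0000−5.0000)/(26.8800−19.1100) = -0.6435. V = [p*·0.0000 + (1−p*)·5.0000]/1.17 = 1.2705. B = V − Δ·S = 14.7840.
Self-financing check: at every node Δ·S+B equals the discounted successor values.

(0,0): Delta=-0.6435 Bond=14.7840
V0=1.2705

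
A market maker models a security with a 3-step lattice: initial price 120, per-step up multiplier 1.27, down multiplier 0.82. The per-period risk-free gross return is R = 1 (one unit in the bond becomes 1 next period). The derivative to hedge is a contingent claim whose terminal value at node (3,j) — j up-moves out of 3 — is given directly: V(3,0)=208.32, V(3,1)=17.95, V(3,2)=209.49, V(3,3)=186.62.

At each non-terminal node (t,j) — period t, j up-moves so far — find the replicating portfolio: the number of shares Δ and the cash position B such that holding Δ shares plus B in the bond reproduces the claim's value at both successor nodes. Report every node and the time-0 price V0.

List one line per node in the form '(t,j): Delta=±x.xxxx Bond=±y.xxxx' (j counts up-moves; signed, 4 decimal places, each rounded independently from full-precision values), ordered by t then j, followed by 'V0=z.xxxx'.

(0,0): Delta=0.3657 Bond=81.1465
(1,0): Delta=-0.8493 Bond=200.6985
(1,1): Delta=1.5424 Bond=-98.1814
(2,0): Delta=-5.2430 Bond=555.2164
(2,1): Delta=3.4060 Bond=-331.0784
(2,2): Delta=-0.2626 Bond=251.1642
V0=125.0283

No-arbitrage ⇒ martingale measure with p* = (R−d)/(u−d) = 0.4000.
Payoff layer (t=3): V(3,0)=208.3200, V(3,1)=17.9500, V(3,2)=209.4900, V(3,3)=186.6200
Node (2,0) S=80.6880: V=(p*·17.9500+(1−p*)·208.3200)/1=132.1720; Δ=(17.9500−208.3200)/(102.4738−66.1642)=-5.2430; B=V−Δ·S=555.2164
Node (2,1) S=124.9680: V=(p*·209.4900+(1−p*)·17.9500)/1=94.5660; Δ=(209.4900−17.9500)/(158.7094−102.4738)=3.4060; B=V−Δ·S=-331.0784
Node (2,2) S=193.5480: V=(p*·186.6200+(1−p*)·209.4900)/1=200.3420; Δ=(186.6200−209.4900)/(245.8060−158.7094)=-0.2626; B=V−Δ·S=251.1642
Node (1,0) S=98.4000: V=(p*·94.5660+(1−p*)·132.1720)/1=117.1296; Δ=(94.5660−132.1720)/(124.9680−80.6880)=-0.8493; B=V−Δ·S=200.6985
Node (1,1) S=152.4000: V=(p*·200.3420+(1−p*)·94.5660)/1=136.8764; Δ=(200.3420−94.5660)/(193.5480−124.9680)=1.5424; B=V−Δ·S=-98.1814
Node (0,0) S=120.0000: V=(p*·136.8764+(1−p*)·117.1296)/1=125.0283; Δ=(136.8764−117.1296)/(152.4000−98.4000)=0.3657; B=V−Δ·S=81.1465
Check: Δ(0,0)·S0 + B(0,0) = 125.0283 = V0.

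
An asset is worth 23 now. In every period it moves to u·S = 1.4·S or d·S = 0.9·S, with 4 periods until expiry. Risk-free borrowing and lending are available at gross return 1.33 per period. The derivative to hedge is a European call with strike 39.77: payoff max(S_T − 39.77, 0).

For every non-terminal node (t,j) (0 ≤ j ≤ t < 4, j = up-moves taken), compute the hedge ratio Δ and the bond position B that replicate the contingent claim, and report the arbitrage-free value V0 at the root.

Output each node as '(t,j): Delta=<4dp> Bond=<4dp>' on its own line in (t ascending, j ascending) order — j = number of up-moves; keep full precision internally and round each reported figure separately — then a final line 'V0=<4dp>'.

Since d<R<u, set p* = (R−d)/(u−d) = 0.8600; price each node as the discounted p*-expectation of its children.
Terminal values V(4,·): V(4,0)=0.0000, V(4,1)=0.0000, V(4,2)=0.0000, V(4,3)=17.0308, V(4,4)=48.5868
(3,0): S=16.7670. Δ = (V_up−V_dn)/(S_up−S_dn) = (0.0000−0.0000)/(23.4738−15.0903) = 0.0000. V = [p*·0.0000 + (1−p*)·0.0000]/1.33 = 0.0000. B = V − Δ·S = 0.0000.
(3,1): S=26.0820. Δ = (V_up−V_dn)/(S_up−S_dn) = (0.0000−0.0000)/(36.5148−23.4738) = 0.0000. V = [p*·0.0000 + (1−p*)·0.0000]/1.33 = 0.0000. B = V − Δ·S = 0.0000.
(3,2): S=40.5720. Δ = (V_up−V_dn)/(S_up−S_dn) = (17.0308−0.0000)/(56.8008−36.5148) = 0.8395. V = [p*·17.0308 + (1−p*)·0.0000]/1.33 = 11.0124. B = V − Δ·S = -23.0492.
(3,3): S=63.1120. Δ = (V_up−V_dn)/(S_up−S_dn) = (48.5868−17.0308)/(88.3568−56.8008) = 1.0000. V = [p*·48.5868 + (1−p*)·17.0308]/1.33 = 33.2097. B = V − Δ·S = -29.9023.
(2,0): S=18.6300. Δ = (V_up−V_dn)/(S_up−S_dn) = (0.0000−0.0000)/(26.0820−16.7670) = 0.0000. V = [p*·0.0000 + (1−p*)·0.0000]/1.33 = 0.0000. B = V − Δ·S = 0.0000.
(2,1): S=28.9800. Δ = (V_up−V_dn)/(S_up−S_dn) = (11.0124−0.0000)/(40.5720−26.0820) = 0.7600. V = [p*·11.0124 + (1−p*)·0.0000]/1.33 = 7.1208. B = V − Δ·S = -14.9040.
(2,2): S=45.0800. Δ = (V_up−V_dn)/(S_up−S_dn) = (33.2097−11.0124)/(63.1120−40.5720) = 0.9848. V = [p*·33.2097 + (1−p*)·11.0124]/1.33 = 22.6332. B = V − Δ·S = -21.7615.
(1,0): S=20.7000. Δ = (V_up−V_dn)/(S_up−S_dn) = (7.1208−0.0000)/(28.9800−18.6300) = 0.6880. V = [p*·7.1208 + (1−p*)·0.0000]/1.33 = 4.6044. B = V − Δ·S = -9.6372.
(1,1): S=32.2000. Δ = (V_up−V_dn)/(S_up−S_dn) = (22.6332−7.1208)/(45.0800−28.9800) = 0.9635. V = [p*·22.6332 + (1−p*)·7.1208]/1.33 = 15.3845. B = V − Δ·S = -15.6402.
(0,0): S=23.0000. Δ = (V_up−V_dn)/(S_up−S_dn) = (15.3845−4.6044)/(32.2000−20.7000) = 0.9374. V = [p*·15.3845 + (1−p*)·4.6044]/1.33 = 10.4326. B = V − Δ·S = -11.1277.
Self-financing check: at every node Δ·S+B equals the discounted successor values.

(0,0): Delta=0.9374 Bond=-11.1277
(1,0): Delta=0.6880 Bond=-9.6372
(1,1): Delta=0.9635 Bond=-15.6402
(2,0): Delta=0.0000 Bond=0.0000
(2,1): Delta=0.7600 Bond=-14.9040
(2,2): Delta=0.9848 Bond=-21.7615
(3,0): Delta=0.0000 Bond=0.0000
(3,1): Delta=0.0000 Bond=0.0000
(3,2): Delta=0.8395 Bond=-23.0492
(3,3): Delta=1.0000 Bond=-29.9023
V0=10.4326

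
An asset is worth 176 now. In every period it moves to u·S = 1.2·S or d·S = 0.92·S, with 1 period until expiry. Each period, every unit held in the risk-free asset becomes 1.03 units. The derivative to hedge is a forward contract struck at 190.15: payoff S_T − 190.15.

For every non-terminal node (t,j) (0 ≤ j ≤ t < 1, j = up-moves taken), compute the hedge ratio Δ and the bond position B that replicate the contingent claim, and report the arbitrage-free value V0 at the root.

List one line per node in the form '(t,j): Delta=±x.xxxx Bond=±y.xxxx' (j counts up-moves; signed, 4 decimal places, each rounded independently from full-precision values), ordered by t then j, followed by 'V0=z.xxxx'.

(0,0): Delta=1.0000 Bond=-184.6117
V0=-8.6117

Since d<R<u, set p* = (R−d)/(u−d) = 0.3929; price each node as the discounted p*-expectation of its children.
At expiry t=1: V(1,0)=-28.2300, V(1,1)=21.0500
Node (0,0) S=176.0000: V=(p*·21.0500+(1−p*)·-28.2300)/1.03=-8.6117; Δ=(21.0500−-28.2300)/(211.2000−161.9200)=1.0000; B=V−Δ·S=-184.6117
Self-financing check: at every node Δ·S+B equals the discounted successor values.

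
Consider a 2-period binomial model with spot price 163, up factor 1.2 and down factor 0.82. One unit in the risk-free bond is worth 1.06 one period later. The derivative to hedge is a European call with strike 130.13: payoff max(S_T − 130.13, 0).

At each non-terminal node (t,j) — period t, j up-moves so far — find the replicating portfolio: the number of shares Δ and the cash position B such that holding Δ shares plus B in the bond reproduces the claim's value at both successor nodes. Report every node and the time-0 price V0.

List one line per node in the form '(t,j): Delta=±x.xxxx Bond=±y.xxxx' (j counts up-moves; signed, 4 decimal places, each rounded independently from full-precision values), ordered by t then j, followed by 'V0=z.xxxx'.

Risk-neutral probability p* = (R−d)/(u−d) = (1.06−0.82)/(1.2−0.82) = 0.6316.
Terminal values V(2,·): V(2,0)=0.0000, V(2,1)=30.2620, V(2,2)=104.5900
Node (1,0) S=133.6600: V=(p*·30.2620+(1−p*)·0.0000)/1.06=18.0310; Δ=(30.2620−0.0000)/(160.3920−109.6012)=0.5958; B=V−Δ·S=-61.6059
Node (1,1) S=195.6000: V=(p*·104.5900+(1−p*)·30.2620)/1.06=72.8358; Δ=(104.5900−30.2620)/(234.7200−160.3920)=1.0000; B=V−Δ·S=-122.7642
Node (0,0) S=163.0000: V=(p*·72.8358+(1−p*)·18.0310)/1.06=49.6647; Δ=(72.8358−18.0310)/(195.6000−133.6600)=0.8848; B=V−Δ·S=-94.5586
Self-financing check: at every node Δ·S+B equals the discounted successor values.

(0,0): Delta=0.8848 Bond=-94.5586
(1,0): Delta=0.5958 Bond=-61.6059
(1,1): Delta=1.0000 Bond=-122.7642
V0=49.6647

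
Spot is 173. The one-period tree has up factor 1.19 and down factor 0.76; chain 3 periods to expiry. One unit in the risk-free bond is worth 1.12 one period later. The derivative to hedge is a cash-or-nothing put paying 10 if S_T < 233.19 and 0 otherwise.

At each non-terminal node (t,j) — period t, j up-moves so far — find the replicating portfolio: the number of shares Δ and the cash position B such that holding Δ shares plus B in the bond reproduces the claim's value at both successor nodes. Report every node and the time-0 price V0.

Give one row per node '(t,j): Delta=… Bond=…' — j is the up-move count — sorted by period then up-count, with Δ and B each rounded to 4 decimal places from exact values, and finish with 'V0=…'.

Risk-neutral probability p* = (R−d)/(u−d) = (1.12−0.76)/(1.19−0.76) = 0.8372.
Terminal values V(3,·): V(3,0)=10.0000, V(3,1)=10.0000, V(3,2)=10.0000, V(3,3)=0.0000
Node (2,0) S=99.9248: V=(p*·10.0000+(1−p*)·10.0000)/1.12=8.9286; Δ=(10.0000−10.0000)/(118.9105−75.9428)=0.0000; B=V−Δ·S=8.9286
Node (2,1) S=156.4612: V=(p*·10.0000+(1−p*)·10.0000)/1.12=8.9286; Δ=(10.0000−10.0000)/(186.1888−118.9105)=0.0000; B=V−Δ·S=8.9286
Node (2,2) S=244.9853: V=(p*·0.0000+(1−p*)·10.0000)/1.12=1.4535; Δ=(0.0000−10.0000)/(291.5325−186.1888)=-0.0949; B=V−Δ·S=24.7093
Node (1,0) S=131.4800: V=(p*·8.9286+(1−p*)·8.9286)/1.12=7.9719; Δ=(8.9286−8.9286)/(156.4612−99.9248)=0.0000; B=V−Δ·S=7.9719
Node (1,1) S=205.8700: V=(p*·1.4535+(1−p*)·8.9286)/1.12=2.3843; Δ=(1.4535−8.9286)/(244.9853−156.4612)=-0.0844; B=V−Δ·S=19.7682
Node (0,0) S=173.0000: V=(p*·2.3843+(1−p*)·7.9719)/1.12=2.9410; Δ=(2.3843−7.9719)/(205.8700−131.4800)=-0.0751; B=V−Δ·S=15.9356
Self-financing check: at every node Δ·S+B equals the discounted successor values.

(0,0): Delta=-0.0751 Bond=15.9356
(1,0): Delta=0.0000 Bond=7.9719
(1,1): Delta=-0.0844 Bond=19.7682
(2,0): Delta=0.0000 Bond=8.9286
(2,1): Delta=0.0000 Bond=8.9286
(2,2): Delta=-0.0949 Bond=24.7093
V0=2.9410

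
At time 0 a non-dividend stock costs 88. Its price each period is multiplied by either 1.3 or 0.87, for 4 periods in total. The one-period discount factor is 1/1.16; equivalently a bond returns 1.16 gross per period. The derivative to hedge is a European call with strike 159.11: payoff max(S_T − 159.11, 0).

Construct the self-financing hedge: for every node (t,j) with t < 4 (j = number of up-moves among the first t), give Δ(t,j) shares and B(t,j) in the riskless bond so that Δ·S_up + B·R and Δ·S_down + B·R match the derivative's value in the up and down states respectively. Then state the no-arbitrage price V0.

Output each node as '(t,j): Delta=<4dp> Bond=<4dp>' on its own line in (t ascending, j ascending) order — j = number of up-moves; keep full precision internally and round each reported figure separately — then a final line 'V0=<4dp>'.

No-arbitrage ⇒ martingale measure with p* = (R−d)/(u−d) = 0.6744.
Terminal values V(4,·): V(4,0)=0.0000, V(4,1)=0.0000, V(4,2)=0.0000, V(4,3)=9.0923, V(4,4)=92.2268
  t=3,j=0: stock 57.9483 → up 75.3327 (V=0.0000), down 50.4150 (V=0.0000). Price 0.0000; hedge Δ=0.0000, bond B=0.0000.
  t=3,j=1: stock 86.5894 → up 112.5662 (V=0.0000), down 75.3327 (V=0.0000). Price 0.0000; hedge Δ=0.0000, bond B=0.0000.
  t=3,j=2: stock 129.3864 → up 168.2023 (V=9.0923), down 112.5662 (V=0.0000). Price 5.2862; hedge Δ=0.1634, bond B=-15.8587.
  t=3,j=3: stock 193.3360 → up 251.3368 (V=92.2268), down 168.2023 (V=9.0923). Price 56.1722; hedge Δ=1.0000, bond B=-137.1638.
  t=2,j=0: stock 66.6072 → up 86.5894 (V=0.0000), down 57.9483 (V=0.0000). Price 0.0000; hedge Δ=0.0000, bond B=0.0000.
  t=2,j=1: stock 99.5280 → up 129.3864 (V=5.2862), down 86.5894 (V=0.0000). Price 3.0734; hedge Δ=0.1235, bond B=-9.2202.
  t=2,j=2: stock 148.7200 → up 193.3360 (V=56.1722), down 129.3864 (V=5.2862). Price 34.1420; hedge Δ=0.7957, bond B=-84.1975.
  t=1,j=0: stock 76.5600 → up 99.5280 (V=3.0734), down 66.6072 (V=0.0000). Price 1.7869; hedge Δ=0.0934, bond B=-5.3606.
  t=1,j=1: stock 114.4000 → up 148.7200 (V=34.1420), down 99.5280 (V=3.0734). Price 20.7126; hedge Δ=0.6316, bond B=-51.5399.
  t=0,j=0: stock 88.0000 → up 114.4000 (V=20.7126), down 76.5600 (V=1.7869). Price 12.5437; hedge Δ=0.5002, bond B=-31.4696.
Self-financing check: at every node Δ·S+B equals the discounted successor values.

(0,0): Delta=0.5002 Bond=-31.4696
(1,0): Delta=0.0934 Bond=-5.3606
(1,1): Delta=0.6316 Bond=-51.5399
(2,0): Delta=0.0000 Bond=0.0000
(2,1): Delta=0.1235 Bond=-9.2202
(2,2): Delta=0.7957 Bond=-84.1975
(3,0): Delta=0.0000 Bond=0.0000
(3,1): Delta=0.0000 Bond=0.0000
(3,2): Delta=0.1634 Bond=-15.8587
(3,3): Delta=1.0000 Bond=-137.1638
V0=12.5437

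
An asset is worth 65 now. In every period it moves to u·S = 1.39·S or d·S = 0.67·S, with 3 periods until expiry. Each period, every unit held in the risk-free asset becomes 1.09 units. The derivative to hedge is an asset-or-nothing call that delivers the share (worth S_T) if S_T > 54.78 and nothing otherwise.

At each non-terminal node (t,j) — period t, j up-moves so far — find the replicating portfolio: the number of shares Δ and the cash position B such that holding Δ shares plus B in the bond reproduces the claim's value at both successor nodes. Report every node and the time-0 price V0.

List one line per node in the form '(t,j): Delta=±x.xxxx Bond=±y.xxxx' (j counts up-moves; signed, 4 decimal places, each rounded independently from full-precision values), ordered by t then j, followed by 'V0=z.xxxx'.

No-arbitrage ⇒ martingale measure with p* = (R−d)/(u−d) = 0.5833.
At expiry t=3: V(3,0)=0.0000, V(3,1)=0.0000, V(3,2)=84.1430, V(3,3)=174.5652
Node (2,0) S=29.1785: V=(p*·0.0000+(1−p*)·0.0000)/1.09=0.0000; Δ=(0.0000−0.0000)/(40.5581−19.5496)=0.0000; B=V−Δ·S=0.0000
Node (2,1) S=60.5345: V=(p*·84.1430+(1−p*)·0.0000)/1.09=45.0306; Δ=(84.1430−0.0000)/(84.1430−40.5581)=1.9306; B=V−Δ·S=-71.8346
Node (2,2) S=125.5865: V=(p*·174.5652+(1−p*)·84.1430)/1.09=125.5865; Δ=(174.5652−84.1430)/(174.5652−84.1430)=1.0000; B=V−Δ·S=0.0000
Node (1,0) S=43.5500: V=(p*·45.0306+(1−p*)·0.0000)/1.09=24.0990; Δ=(45.0306−0.0000)/(60.5345−29.1785)=1.4361; B=V−Δ·S=-38.4436
Node (1,1) S=90.3500: V=(p*·125.5865+(1−p*)·45.0306)/1.09=84.4234; Δ=(125.5865−45.0306)/(125.5865−60.5345)=1.2383; B=V−Δ·S=-27.4597
Node (0,0) S=65.0000: V=(p*·84.4234+(1−p*)·24.0990)/1.09=54.3929; Δ=(84.4234−24.0990)/(90.3500−43.5500)=1.2890; B=V−Δ·S=-29.3911
Check: Δ(0,0)·S0 + B(0,0) = 54.3929 = V0.

(0,0): Delta=1.2890 Bond=-29.3911
(1,0): Delta=1.4361 Bond=-38.4436
(1,1): Delta=1.2383 Bond=-27.4597
(2,0): Delta=0.0000 Bond=0.0000
(2,1): Delta=1.9306 Bond=-71.8346
(2,2): Delta=1.0000 Bond=0.0000
V0=54.3929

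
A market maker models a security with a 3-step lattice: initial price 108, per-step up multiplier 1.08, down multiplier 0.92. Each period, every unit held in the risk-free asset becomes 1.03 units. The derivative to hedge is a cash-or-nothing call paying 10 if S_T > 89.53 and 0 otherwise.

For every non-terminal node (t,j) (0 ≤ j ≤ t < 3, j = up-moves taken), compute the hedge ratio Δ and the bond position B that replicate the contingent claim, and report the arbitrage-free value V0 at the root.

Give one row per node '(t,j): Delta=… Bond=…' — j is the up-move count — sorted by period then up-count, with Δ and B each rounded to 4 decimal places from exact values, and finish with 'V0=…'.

(0,0): Delta=0.0533 Bond=3.1190
(1,0): Delta=0.1908 Bond=-10.4569
(1,1): Delta=0.0000 Bond=9.4260
(2,0): Delta=0.6837 Bond=-55.8252
(2,1): Delta=0.0000 Bond=9.7087
(2,2): Delta=0.0000 Bond=9.7087
V0=8.8721

The replicating-portfolio and risk-neutral prices coincide; use p* = (1.03−0.92)/(1.08−0.92) = 0.6875 for the latter.
Payoff layer (t=3): V(3,0)=0.0000, V(3,1)=10.0000, V(3,2)=10.0000, V(3,3)=10.0000
Node (2,0) S=91.4112: V=(p*·10.0000+(1−p*)·0.0000)/1.03=6.6748; Δ=(10.0000−0.0000)/(98.7241−84.0983)=0.6837; B=V−Δ·S=-55.8252
Node (2,1) S=107.3088: V=(p*·10.0000+(1−p*)·10.0000)/1.03=9.7087; Δ=(10.0000−10.0000)/(115.8935−98.7241)=0.0000; B=V−Δ·S=9.7087
Node (2,2) S=125.9712: V=(p*·10.0000+(1−p*)·10.0000)/1.03=9.7087; Δ=(10.0000−10.0000)/(136.0489−115.8935)=0.0000; B=V−Δ·S=9.7087
Node (1,0) S=99.3600: V=(p*·9.7087+(1−p*)·6.6748)/1.03=8.5055; Δ=(9.7087−6.6748)/(107.3088−91.4112)=0.1908; B=V−Δ·S=-10.4569
Node (1,1) S=116.6400: V=(p*·9.7087+(1−p*)·9.7087)/1.03=9.4260; Δ=(9.7087−9.7087)/(125.9712−107.3088)=0.0000; B=V−Δ·S=9.4260
Node (0,0) S=108.0000: V=(p*·9.4260+(1−p*)·8.5055)/1.03=8.8721; Δ=(9.4260−8.5055)/(116.6400−99.3600)=0.0533; B=V−Δ·S=3.1190
Root portfolio cost Δ·108+B reproduces V0=8.8721.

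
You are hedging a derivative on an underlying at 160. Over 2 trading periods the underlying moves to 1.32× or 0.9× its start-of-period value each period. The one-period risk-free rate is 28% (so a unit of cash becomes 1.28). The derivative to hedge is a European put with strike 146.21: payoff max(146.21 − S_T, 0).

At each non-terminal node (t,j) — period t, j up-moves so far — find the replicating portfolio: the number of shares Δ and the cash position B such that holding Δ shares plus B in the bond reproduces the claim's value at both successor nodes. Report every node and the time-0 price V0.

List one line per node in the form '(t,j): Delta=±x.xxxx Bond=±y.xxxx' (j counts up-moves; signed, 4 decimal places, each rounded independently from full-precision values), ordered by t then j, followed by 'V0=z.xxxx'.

(0,0): Delta=-0.0184 Bond=3.0345
(1,0): Delta=-0.2746 Bond=40.7835
(1,1): Delta=0.0000 Bond=0.0000
V0=0.0920

Risk-neutral probability p* = (R−d)/(u−d) = (1.28−0.9)/(1.32−0.9) = 0.9048.
Terminal payoffs: V(2,0)=16.6100, V(2,1)=0.0000, V(2,2)=0.0000
Node (1,0) S=144.0000: V=(p*·0.0000+(1−p*)·16.6100)/1.28=1.2359; Δ=(0.0000−16.6100)/(190.0800−129.6000)=-0.2746; B=V−Δ·S=40.7835
Node (1,1) S=211.2000: V=(p*·0.0000+(1−p*)·0.0000)/1.28=0.0000; Δ=(0.0000−0.0000)/(278.7840−190.0800)=0.0000; B=V−Δ·S=0.0000
Node (0,0) S=160.0000: V=(p*·0.0000+(1−p*)·1.2359)/1.28=0.0920; Δ=(0.0000−1.2359)/(211.2000−144.0000)=-0.0184; B=V−Δ·S=3.0345
Self-financing check: at every node Δ·S+B equals the discounted successor values.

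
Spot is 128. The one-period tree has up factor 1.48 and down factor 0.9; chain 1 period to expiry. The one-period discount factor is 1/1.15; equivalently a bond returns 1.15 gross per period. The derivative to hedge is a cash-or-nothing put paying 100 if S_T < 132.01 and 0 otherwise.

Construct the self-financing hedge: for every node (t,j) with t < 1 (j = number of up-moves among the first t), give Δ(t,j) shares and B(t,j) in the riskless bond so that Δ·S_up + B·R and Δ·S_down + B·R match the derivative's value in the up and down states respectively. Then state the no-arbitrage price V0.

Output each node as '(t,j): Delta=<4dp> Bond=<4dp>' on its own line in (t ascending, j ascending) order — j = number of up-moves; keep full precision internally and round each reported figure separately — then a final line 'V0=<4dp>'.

Under the risk-neutral measure, an up-move has probability p* = (R−d)/(u−d) = 0.4310 and values discount at R = 1.15.
Terminal payoffs: V(1,0)=100.0000, V(1,1)=0.0000
(0,0): S=128.0000. Δ = (V_up−V_dn)/(S_up−S_dn) = (0.0000−100.0000)/(189.4400−115.2000) = -1.3470. V = [p*·0.0000 + (1−p*)·100.0000]/1.15 = 49.4753. B = V − Δ·S = 221.8891.
The time-0 hedge costs 49.4753, which is the no-arbitrage price.

(0,0): Delta=-1.3470 Bond=221.8891
V0=49.4753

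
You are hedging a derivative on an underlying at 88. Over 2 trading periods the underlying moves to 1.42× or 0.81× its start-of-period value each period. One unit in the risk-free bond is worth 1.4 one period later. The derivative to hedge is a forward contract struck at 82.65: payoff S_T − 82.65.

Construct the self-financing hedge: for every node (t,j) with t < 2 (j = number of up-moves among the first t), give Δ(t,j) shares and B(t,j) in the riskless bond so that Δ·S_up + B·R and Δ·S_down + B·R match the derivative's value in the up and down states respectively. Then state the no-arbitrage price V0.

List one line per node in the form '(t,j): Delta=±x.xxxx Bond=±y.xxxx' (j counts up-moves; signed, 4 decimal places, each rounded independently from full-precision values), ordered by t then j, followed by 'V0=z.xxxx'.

(0,0): Delta=1.0000 Bond=-42.1684
(1,0): Delta=1.0000 Bond=-59.0357
(1,1): Delta=1.0000 Bond=-59.0357
V0=45.8316

Under the risk-neutral measure, an up-move has probability p* = (R−d)/(u−d) = 0.9672 and values discount at R = 1.4.
Terminal values V(2,·): V(2,0)=-24.9132, V(2,1)=18.5676, V(2,2)=94.7932
  t=1,j=0: stock 71.2800 → up 101.2176 (V=18.5676), down 57.7368 (V=-24.9132). Price 12.2443; hedge Δ=1.0000, bond B=-59.0357.
  t=1,j=1: stock 124.9600 → up 177.4432 (V=94.7932), down 101.2176 (V=18.5676). Price 65.9243; hedge Δ=1.0000, bond B=-59.0357.
  t=0,j=0: stock 88.0000 → up 124.9600 (V=65.9243), down 71.2800 (V=12.2443). Price 45.8316; hedge Δ=1.0000, bond B=-42.1684.
The time-0 hedge costs 45.8316, which is the no-arbitrage price.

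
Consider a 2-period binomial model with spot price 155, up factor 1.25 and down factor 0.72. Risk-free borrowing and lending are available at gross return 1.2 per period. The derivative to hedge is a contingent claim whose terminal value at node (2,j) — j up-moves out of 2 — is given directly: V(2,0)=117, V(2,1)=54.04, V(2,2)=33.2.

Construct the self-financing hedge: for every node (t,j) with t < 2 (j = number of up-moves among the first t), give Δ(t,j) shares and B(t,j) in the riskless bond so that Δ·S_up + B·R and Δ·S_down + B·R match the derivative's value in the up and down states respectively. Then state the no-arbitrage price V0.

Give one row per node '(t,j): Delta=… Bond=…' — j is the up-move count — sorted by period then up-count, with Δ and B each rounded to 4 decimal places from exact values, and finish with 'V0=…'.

Since d<R<u, set p* = (R−d)/(u−d) = 0.9057; price each node as the discounted p*-expectation of its children.
Terminal payoffs: V(2,0)=117.0000, V(2,1)=54.0400, V(2,2)=33.2000
Node (1,0) S=111.6000: V=(p*·54.0400+(1−p*)·117.0000)/1.2=49.9830; Δ=(54.0400−117.0000)/(139.5000−80.3520)=-1.0644; B=V−Δ·S=168.7755
Node (1,1) S=193.7500: V=(p*·33.2000+(1−p*)·54.0400)/1.2=29.3050; Δ=(33.2000−54.0400)/(242.1875−139.5000)=-0.2029; B=V−Δ·S=68.6258
Node (0,0) S=155.0000: V=(p*·29.3050+(1−p*)·49.9830)/1.2=26.0465; Δ=(29.3050−49.9830)/(193.7500−111.6000)=-0.2517; B=V−Δ·S=65.0616
The time-0 hedge costs 26.0465, which is the no-arbitrage price.

(0,0): Delta=-0.2517 Bond=65.0616
(1,0): Delta=-1.0644 Bond=168.7755
(1,1): Delta=-0.2029 Bond=68.6258
V0=26.0465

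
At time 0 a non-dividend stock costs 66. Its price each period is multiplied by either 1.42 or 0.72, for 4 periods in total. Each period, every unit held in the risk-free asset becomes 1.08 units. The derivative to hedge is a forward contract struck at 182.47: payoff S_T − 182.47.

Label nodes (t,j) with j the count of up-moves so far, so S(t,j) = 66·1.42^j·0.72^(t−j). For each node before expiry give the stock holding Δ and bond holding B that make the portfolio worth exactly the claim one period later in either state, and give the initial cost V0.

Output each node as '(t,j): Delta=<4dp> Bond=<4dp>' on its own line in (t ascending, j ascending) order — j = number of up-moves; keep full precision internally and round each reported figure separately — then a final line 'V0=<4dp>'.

The replicating-portfolio and risk-neutral prices coincide; use p* = (1.08−0.72)/(1.42−0.72) = 0.5143 for the latter.
Terminal payoffs: V(4,0)=-164.7333, V(4,1)=-147.4892, V(4,2)=-113.4801, V(4,3)=-46.4066, V(4,4)=85.8774
  t=3,j=0: stock 24.6344 → up 34.9808 (V=-147.4892), down 17.7367 (V=-164.7333). Price -144.3193; hedge Δ=1.0000, bond B=-168.9537.
  t=3,j=1: stock 48.5844 → up 68.9899 (V=-113.4801), down 34.9808 (V=-147.4892). Price -120.3693; hedge Δ=1.0000, bond B=-168.9537.
  t=3,j=2: stock 95.8193 → up 136.0634 (V=-46.4066), down 68.9899 (V=-113.4801). Price -73.1344; hedge Δ=1.0000, bond B=-168.9537.
  t=3,j=3: stock 188.9770 → up 268.3474 (V=85.8774), down 136.0634 (V=-46.4066). Price 20.0233; hedge Δ=1.0000, bond B=-168.9537.
  t=2,j=0: stock 34.2144 → up 48.5844 (V=-120.3693), down 24.6344 (V=-144.3193). Price -122.2242; hedge Δ=1.0000, bond B=-156.4386.
  t=2,j=1: stock 67.4784 → up 95.8193 (V=-73.1344), down 48.5844 (V=-120.3693). Price -88.9602; hedge Δ=1.0000, bond B=-156.4386.
  t=2,j=2: stock 133.0824 → up 188.9770 (V=20.0233), down 95.8193 (V=-73.1344). Price -23.3562; hedge Δ=1.0000, bond B=-156.4386.
  t=1,j=0: stock 47.5200 → up 67.4784 (V=-88.9602), down 34.2144 (V=-122.2242). Price -97.3306; hedge Δ=1.0000, bond B=-144.8506.
  t=1,j=1: stock 93.7200 → up 133.0824 (V=-23.3562), down 67.4784 (V=-88.9602). Price -51.1306; hedge Δ=1.0000, bond B=-144.8506.
  t=0,j=0: stock 66.0000 → up 93.7200 (V=-51.1306), down 47.5200 (V=-97.3306). Price -68.1209; hedge Δ=1.0000, bond B=-134.1209.
Root portfolio cost Δ·66+B reproduces V0=-68.1209.

(0,0): Delta=1.0000 Bond=-134.1209
(1,0): Delta=1.0000 Bond=-144.8506
(1,1): Delta=1.0000 Bond=-144.8506
(2,0): Delta=1.0000 Bond=-156.4386
(2,1): Delta=1.0000 Bond=-156.4386
(2,2): Delta=1.0000 Bond=-156.4386
(3,0): Delta=1.0000 Bond=-168.9537
(3,1): Delta=1.0000 Bond=-168.9537
(3,2): Delta=1.0000 Bond=-168.9537
(3,3): Delta=1.0000 Bond=-168.9537
V0=-68.1209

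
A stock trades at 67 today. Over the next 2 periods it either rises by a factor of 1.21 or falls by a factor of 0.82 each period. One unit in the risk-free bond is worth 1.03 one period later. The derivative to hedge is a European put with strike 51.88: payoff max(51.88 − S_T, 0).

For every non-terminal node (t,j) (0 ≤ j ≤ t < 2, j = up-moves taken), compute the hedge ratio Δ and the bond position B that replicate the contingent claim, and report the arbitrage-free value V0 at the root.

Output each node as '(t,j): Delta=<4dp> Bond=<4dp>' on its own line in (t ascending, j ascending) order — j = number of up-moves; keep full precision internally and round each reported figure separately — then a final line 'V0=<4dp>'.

(0,0): Delta=-0.1171 Bond=9.2177
(1,0): Delta=-0.3187 Bond=20.5709
(1,1): Delta=0.0000 Bond=0.0000
V0=1.3712

Risk-neutral probability p* = (R−d)/(u−d) = (1.03−0.82)/(1.21−0.82) = 0.5385.
At expiry t=2: V(2,0)=6.8292, V(2,1)=0.0000, V(2,2)=0.0000
Node (1,0) S=54.9400: V=(p*·0.0000+(1−p*)·6.8292)/1.03=3.0601; Δ=(0.0000−6.8292)/(66.4774−45.0508)=-0.3187; B=V−Δ·S=20.5709
Node (1,1) S=81.0700: V=(p*·0.0000+(1−p*)·0.0000)/1.03=0.0000; Δ=(0.0000−0.0000)/(98.0947−66.4774)=0.0000; B=V−Δ·S=0.0000
Node (0,0) S=67.0000: V=(p*·0.0000+(1−p*)·3.0601)/1.03=1.3712; Δ=(0.0000−3.0601)/(81.0700−54.9400)=-0.1171; B=V−Δ·S=9.2177
Root portfolio cost Δ·67+B reproduces V0=1.3712.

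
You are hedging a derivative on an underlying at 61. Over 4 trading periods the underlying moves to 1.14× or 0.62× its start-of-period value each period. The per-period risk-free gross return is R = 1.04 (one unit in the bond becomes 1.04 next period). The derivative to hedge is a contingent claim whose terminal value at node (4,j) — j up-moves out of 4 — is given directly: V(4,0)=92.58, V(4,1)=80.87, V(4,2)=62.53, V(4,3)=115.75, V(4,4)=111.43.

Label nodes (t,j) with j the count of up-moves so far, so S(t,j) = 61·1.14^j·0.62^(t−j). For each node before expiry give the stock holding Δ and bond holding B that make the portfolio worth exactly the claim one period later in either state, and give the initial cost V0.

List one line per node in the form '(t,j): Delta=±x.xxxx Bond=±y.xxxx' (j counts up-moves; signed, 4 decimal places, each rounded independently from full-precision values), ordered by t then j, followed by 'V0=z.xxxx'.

(0,0): Delta=0.4492 Bond=62.6743
(1,0): Delta=1.3440 Bond=31.3392
(1,1): Delta=0.3333 Bond=73.2390
(2,0): Delta=-1.3457 Bond=95.6626
(2,1): Delta=1.6923 Bond=17.5761
(2,2): Delta=0.1573 Bond=90.1191
(3,0): Delta=-1.5490 Bond=102.4442
(3,1): Delta=-1.3194 Bond=98.7855
(3,2): Delta=2.0823 Bond=-0.8891
(3,3): Delta=-0.0919 Bond=116.2507
V0=90.0745

Since d<R<u, set p* = (R−d)/(u−d) = 0.8077; price each node as the discounted p*-expectation of its children.
Terminal payoffs: V(4,0)=92.5800, V(4,1)=80.8700, V(4,2)=62.5300, V(4,3)=115.7500, V(4,4)=111.4300
  t=3,j=0: stock 14.5380 → up 16.5733 (V=80.8700), down 9.0136 (V=92.5800). Price 79.9249; hedge Δ=-1.5490, bond B=102.4442.
  t=3,j=1: stock 26.7312 → up 30.4735 (V=62.5300), down 16.5733 (V=80.8700). Price 63.5163; hedge Δ=-1.3194, bond B=98.7855.
  t=3,j=2: stock 49.1509 → up 56.0320 (V=115.7500), down 30.4735 (V=62.5300). Price 101.4571; hedge Δ=2.0823, bond B=-0.8891.
  t=3,j=3: stock 90.3742 → up 103.0266 (V=111.4300), down 56.0320 (V=115.7500). Price 107.9430; hedge Δ=-0.0919, bond B=116.2507.
  t=2,j=0: stock 23.4484 → up 26.7312 (V=63.5163), down 14.5380 (V=79.9249). Price 64.1075; hedge Δ=-1.3457, bond B=95.6626.
  t=2,j=1: stock 43.1148 → up 49.1509 (V=101.4571), down 26.7312 (V=63.5163). Price 90.5392; hedge Δ=1.6923, bond B=17.5761.
  t=2,j=2: stock 79.2756 → up 90.3742 (V=107.9430), down 49.1509 (V=101.4571). Price 102.5921; hedge Δ=0.1573, bond B=90.1191.
  t=1,j=0: stock 37.8200 → up 43.1148 (V=90.5392), down 23.4484 (V=64.1075). Price 82.1694; hedge Δ=1.3440, bond B=31.3392.
  t=1,j=1: stock 69.5400 → up 79.2756 (V=102.5921), down 43.1148 (V=90.5392). Price 96.4175; hedge Δ=0.3333, bond B=73.2390.
  t=0,j=0: stock 61.0000 → up 69.5400 (V=96.4175), down 37.8200 (V=82.1694). Price 90.0745; hedge Δ=0.4492, bond B=62.6743.
Self-financing check: at every node Δ·S+B equals the discounted successor values.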